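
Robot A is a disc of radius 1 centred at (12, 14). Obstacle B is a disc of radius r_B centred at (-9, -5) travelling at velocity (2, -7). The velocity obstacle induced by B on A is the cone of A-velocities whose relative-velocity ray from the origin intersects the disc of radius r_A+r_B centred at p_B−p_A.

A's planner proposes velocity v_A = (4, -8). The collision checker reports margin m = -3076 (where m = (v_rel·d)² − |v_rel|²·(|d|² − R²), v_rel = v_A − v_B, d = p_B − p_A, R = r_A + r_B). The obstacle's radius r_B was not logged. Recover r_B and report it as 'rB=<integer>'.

m = -3076
d = (-21, -19);  v_rel = (2, -1),  |v_rel|² = 5
v_rel×d = (2)·(-19) − (-1)·(-21) = -59
since m = R²·5 − (-59)²:  R² = (3481 + -3076) / 5 = 81
R = √81 = 9  ⇒  r_B = 9 − 1 = 8

rB=8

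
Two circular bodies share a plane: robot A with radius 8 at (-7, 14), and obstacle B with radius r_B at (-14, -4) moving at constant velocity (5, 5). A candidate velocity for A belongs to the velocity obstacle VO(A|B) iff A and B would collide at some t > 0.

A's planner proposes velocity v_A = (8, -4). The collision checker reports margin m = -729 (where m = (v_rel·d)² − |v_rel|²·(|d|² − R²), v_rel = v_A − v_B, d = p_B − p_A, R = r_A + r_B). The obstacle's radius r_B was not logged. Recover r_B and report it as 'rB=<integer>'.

m = -729
d = (-7, -18);  v_rel = (3, -9),  |v_rel|² = 90
v_rel×d = (3)·(-18) − (-9)·(-7) = -117
since m = R²·90 − (-117)²:  R² = (13689 + -729) / 90 = 144
R = √144 = 12  ⇒  r_B = 12 − 8 = 4

rB=4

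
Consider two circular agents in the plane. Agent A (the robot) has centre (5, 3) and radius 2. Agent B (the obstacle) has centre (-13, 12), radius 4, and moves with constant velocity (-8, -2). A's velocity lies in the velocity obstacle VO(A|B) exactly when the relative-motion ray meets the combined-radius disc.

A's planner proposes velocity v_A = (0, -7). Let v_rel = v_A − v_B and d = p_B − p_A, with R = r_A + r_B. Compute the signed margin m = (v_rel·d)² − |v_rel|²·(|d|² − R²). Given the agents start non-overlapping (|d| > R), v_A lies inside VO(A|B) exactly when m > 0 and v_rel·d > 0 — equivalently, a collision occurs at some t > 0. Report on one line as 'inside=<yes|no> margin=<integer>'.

d = (-18, 9),  |d|² = 405;  R = 2+4 = 6,  c = 405−6² = 369
v_rel = (8, -5),  |v_rel|² = 89;  v_rel·d = (8)·(-18) + (-5)·(9) = -189
89·t² + 378·t + 369 = 0  ⇒  m = (-189)² − 89·369 = 2880
m = 2880 > 0,  v_rel·d = -189 < 0  ⇒  outside

inside=no margin=2880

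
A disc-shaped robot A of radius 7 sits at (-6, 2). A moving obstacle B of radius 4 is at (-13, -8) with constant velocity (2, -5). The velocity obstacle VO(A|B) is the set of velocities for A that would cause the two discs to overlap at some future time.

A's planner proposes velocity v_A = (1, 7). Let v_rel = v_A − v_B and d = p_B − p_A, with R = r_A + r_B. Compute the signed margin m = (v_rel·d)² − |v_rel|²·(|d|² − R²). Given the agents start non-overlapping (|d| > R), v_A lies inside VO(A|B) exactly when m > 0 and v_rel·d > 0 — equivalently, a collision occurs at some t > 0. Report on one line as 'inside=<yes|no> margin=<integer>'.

d = (-7, -10),  |d|² = 149;  R = 7+4 = 11,  c = 149−11² = 28
v_rel = (-1, 12),  |v_rel|² = 145;  v_rel·d = (-1)·(-7) + (12)·(-10) = -113
145·t² + 226·t + 28 = 0  ⇒  m = (-113)² − 145·28 = 8709
m = 8709 > 0,  v_rel·d = -113 < 0  ⇒  outside

inside=no margin=8709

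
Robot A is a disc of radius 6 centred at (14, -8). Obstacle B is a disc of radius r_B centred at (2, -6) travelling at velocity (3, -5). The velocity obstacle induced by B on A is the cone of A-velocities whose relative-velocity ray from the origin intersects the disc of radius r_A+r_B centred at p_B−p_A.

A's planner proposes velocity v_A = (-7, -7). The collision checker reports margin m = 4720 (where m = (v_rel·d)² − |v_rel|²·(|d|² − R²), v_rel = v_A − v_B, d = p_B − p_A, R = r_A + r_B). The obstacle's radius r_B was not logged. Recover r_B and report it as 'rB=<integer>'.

m = 4720
d = (-12, 2);  v_rel = (-10, -2),  |v_rel|² = 104
v_rel×d = (-10)·(2) − (-2)·(-12) = -44
since m = R²·104 − (-44)²:  R² = (1936 + 4720) / 104 = 64
R = √64 = 8  ⇒  r_B = 8 − 6 = 2

rB=2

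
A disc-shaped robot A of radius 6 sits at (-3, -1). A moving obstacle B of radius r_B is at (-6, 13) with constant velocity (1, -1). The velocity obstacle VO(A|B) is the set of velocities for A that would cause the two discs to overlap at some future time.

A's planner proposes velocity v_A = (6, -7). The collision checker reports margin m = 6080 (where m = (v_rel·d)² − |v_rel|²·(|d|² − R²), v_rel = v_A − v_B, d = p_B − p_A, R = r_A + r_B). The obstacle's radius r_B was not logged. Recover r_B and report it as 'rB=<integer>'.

m = 6080
d = (-3, 14);  v_rel = (5, -6),  |v_rel|² = 61
v_rel×d = (5)·(14) − (-6)·(-3) = 52
since m = R²·61 − 52²:  R² = (2704 + 6080) / 61 = 144
R = √144 = 12  ⇒  r_B = 12 − 6 = 6

rB=6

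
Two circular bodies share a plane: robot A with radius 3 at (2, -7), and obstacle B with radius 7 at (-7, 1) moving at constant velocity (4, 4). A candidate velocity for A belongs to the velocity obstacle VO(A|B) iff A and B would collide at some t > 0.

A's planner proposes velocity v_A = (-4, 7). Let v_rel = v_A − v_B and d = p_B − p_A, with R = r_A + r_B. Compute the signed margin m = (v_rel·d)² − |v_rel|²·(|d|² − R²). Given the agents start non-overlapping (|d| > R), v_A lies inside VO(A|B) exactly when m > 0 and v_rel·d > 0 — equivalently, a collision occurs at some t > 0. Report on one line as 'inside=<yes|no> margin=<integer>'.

d = (-9, 8),  |d|² = 145;  R = 3+7 = 10,  c = 145−10² = 45
v_rel = (-8, 3),  |v_rel|² = 73;  v_rel·d = (-8)·(-9) + (3)·(8) = 96
73·t² − 192·t + 45 = 0  ⇒  m = 96² − 73·45 = 5931
m = 5931 > 0,  v_rel·d = 96 > 0  ⇒  inside

inside=yes margin=5931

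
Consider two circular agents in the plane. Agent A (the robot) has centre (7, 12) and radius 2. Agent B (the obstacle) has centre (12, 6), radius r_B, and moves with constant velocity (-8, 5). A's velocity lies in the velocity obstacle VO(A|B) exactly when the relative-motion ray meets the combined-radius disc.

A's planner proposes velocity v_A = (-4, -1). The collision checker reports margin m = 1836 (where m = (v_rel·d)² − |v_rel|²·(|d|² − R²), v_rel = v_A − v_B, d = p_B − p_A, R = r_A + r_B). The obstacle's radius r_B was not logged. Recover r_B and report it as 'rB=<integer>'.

m = 1836
d = (5, -6);  v_rel = (4, -6),  |v_rel|² = 52
v_rel×d = (4)·(-6) − (-6)·(5) = 6
since m = R²·52 − 6²:  R² = (36 + 1836) / 52 = 36
R = √36 = 6  ⇒  r_B = 6 − 2 = 4

rB=4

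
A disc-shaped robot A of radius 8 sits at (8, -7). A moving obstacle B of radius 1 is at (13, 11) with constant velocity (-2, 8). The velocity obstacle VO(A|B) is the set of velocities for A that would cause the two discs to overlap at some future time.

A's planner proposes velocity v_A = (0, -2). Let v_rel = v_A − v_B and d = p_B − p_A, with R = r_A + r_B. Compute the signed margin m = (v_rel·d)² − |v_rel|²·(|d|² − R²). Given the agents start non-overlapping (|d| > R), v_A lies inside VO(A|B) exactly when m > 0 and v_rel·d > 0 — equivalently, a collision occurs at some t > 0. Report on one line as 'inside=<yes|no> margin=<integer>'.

d = (5, 18),  |d|² = 349;  R = 8+1 = 9,  c = 349−9² = 268
v_rel = (2, -10),  |v_rel|² = 104;  v_rel·d = (2)·(5) + (-10)·(18) = -170
104·t² + 340·t + 268 = 0  ⇒  m = (-170)² − 104·268 = 1028
m = 1028 > 0,  v_rel·d = -170 < 0  ⇒  outside

inside=no margin=1028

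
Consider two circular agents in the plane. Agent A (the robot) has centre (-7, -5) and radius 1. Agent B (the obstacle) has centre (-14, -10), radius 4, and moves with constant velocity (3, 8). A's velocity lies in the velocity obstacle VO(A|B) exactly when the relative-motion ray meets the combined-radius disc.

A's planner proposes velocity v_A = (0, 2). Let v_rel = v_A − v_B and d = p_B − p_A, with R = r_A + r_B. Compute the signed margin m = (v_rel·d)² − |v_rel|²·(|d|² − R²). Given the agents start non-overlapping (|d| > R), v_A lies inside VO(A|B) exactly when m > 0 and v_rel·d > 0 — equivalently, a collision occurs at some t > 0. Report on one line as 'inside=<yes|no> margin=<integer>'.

d = (-7, -5),  |d|² = 74;  R = 1+4 = 5,  c = 74−5² = 49
v_rel = (-3, -6),  |v_rel|² = 45;  v_rel·d = (-3)·(-7) + (-6)·(-5) = 51
45·t² − 102·t + 49 = 0  ⇒  m = 51² − 45·49 = 396
m = 396 > 0,  v_rel·d = 51 > 0  ⇒  inside

inside=yes margin=396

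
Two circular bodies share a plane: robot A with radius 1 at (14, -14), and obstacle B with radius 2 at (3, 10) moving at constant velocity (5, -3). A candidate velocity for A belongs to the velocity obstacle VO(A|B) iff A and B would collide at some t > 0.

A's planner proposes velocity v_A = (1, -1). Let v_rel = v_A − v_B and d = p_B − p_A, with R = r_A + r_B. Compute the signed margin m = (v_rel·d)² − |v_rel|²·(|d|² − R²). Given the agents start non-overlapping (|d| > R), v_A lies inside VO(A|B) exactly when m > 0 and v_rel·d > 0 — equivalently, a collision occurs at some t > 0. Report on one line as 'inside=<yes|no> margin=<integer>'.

d = (-11, 24),  |d|² = 697;  R = 1+2 = 3,  c = 697−3² = 688
v_rel = (-4, 2),  |v_rel|² = 20;  v_rel·d = (-4)·(-11) + (2)·(24) = 92
20·t² − 184·t + 688 = 0  ⇒  m = 92² − 20·688 = -5296
m = -5296 < 0,  v_rel·d = 92 > 0  ⇒  outside

inside=no margin=-5296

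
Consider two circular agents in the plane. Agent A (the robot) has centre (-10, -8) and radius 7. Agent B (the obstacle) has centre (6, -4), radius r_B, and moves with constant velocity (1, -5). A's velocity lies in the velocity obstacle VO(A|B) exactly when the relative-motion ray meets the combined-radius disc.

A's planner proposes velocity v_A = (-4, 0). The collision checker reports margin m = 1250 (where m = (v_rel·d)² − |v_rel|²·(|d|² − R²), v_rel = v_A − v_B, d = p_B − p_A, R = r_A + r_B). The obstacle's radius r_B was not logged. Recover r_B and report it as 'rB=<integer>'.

m = 1250
d = (16, 4);  v_rel = (-5, 5),  |v_rel|² = 50
v_rel×d = (-5)·(4) − (5)·(16) = -100
since m = R²·50 − (-100)²:  R² = (10000 + 1250) / 50 = 225
R = √225 = 15  ⇒  r_B = 15 − 7 = 8

rB=8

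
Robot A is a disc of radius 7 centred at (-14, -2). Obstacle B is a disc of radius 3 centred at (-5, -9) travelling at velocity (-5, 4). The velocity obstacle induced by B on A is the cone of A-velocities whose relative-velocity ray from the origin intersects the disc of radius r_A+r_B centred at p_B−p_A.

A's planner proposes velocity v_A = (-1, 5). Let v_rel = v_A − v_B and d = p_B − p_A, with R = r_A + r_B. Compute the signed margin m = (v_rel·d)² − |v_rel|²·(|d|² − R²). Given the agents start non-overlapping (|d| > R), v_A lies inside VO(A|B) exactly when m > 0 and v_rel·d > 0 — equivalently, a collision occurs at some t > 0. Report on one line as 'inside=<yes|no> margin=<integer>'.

d = (9, -7),  |d|² = 130;  R = 7+3 = 10,  c = 130−10² = 30
v_rel = (4, 1),  |v_rel|² = 17;  v_rel·d = (4)·(9) + (1)·(-7) = 29
17·t² − 58·t + 30 = 0  ⇒  m = 29² − 17·30 = 331
m = 331 > 0,  v_rel·d = 29 > 0  ⇒  inside

inside=yes margin=331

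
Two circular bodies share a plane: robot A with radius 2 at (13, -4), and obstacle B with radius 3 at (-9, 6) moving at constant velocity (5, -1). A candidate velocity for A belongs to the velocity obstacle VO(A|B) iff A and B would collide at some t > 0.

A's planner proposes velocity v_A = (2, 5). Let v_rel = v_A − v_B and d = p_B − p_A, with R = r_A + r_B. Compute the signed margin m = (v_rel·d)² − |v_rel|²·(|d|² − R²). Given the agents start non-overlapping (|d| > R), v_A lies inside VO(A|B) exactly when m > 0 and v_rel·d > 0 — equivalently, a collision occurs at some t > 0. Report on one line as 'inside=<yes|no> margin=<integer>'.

d = (-22, 10),  |d|² = 584;  R = 2+3 = 5,  c = 584−5² = 559
v_rel = (-3, 6),  |v_rel|² = 45;  v_rel·d = (-3)·(-22) + (6)·(10) = 126
45·t² − 252·t + 559 = 0  ⇒  m = 126² − 45·559 = -9279
m = -9279 < 0,  v_rel·d = 126 > 0  ⇒  outside

inside=no margin=-9279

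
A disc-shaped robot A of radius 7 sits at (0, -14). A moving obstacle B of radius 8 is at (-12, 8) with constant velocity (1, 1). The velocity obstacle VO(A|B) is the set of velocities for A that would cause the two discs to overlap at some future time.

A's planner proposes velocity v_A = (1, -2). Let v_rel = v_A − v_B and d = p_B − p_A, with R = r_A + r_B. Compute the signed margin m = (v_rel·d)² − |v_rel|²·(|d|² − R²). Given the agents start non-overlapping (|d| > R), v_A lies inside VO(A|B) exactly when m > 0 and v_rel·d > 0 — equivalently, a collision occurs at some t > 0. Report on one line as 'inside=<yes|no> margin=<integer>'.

d = (-12, 22),  |d|² = 628;  R = 7+8 = 15,  c = 628−15² = 403
v_rel = (0, -3),  |v_rel|² = 9;  v_rel·d = (0)·(-12) + (-3)·(22) = -66
9·t² + 132·t + 403 = 0  ⇒  m = (-66)² − 9·403 = 729
m = 729 > 0,  v_rel·d = -66 < 0  ⇒  outside

inside=no margin=729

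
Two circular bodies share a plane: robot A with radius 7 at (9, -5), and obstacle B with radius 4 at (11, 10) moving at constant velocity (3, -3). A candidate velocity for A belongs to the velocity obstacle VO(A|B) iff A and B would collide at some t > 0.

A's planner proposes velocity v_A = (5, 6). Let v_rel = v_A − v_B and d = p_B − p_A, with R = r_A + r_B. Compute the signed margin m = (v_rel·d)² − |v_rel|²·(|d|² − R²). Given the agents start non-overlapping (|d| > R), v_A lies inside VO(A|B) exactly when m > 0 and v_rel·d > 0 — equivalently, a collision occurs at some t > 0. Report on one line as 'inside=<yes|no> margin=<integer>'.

d = (2, 15),  |d|² = 229;  R = 7+4 = 11,  c = 229−11² = 108
v_rel = (2, 9),  |v_rel|² = 85;  v_rel·d = (2)·(2) + (9)·(15) = 139
85·t² − 278·t + 108 = 0  ⇒  m = 139² − 85·108 = 10141
m = 10141 > 0,  v_rel·d = 139 > 0  ⇒  inside

inside=yes margin=10141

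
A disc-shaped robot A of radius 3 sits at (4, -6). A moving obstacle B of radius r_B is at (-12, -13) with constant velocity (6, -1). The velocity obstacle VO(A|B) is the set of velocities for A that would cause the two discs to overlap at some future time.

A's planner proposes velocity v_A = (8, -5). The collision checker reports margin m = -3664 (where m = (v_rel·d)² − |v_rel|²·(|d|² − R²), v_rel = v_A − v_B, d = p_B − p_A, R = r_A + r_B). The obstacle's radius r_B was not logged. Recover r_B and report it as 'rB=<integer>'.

m = -3664
d = (-16, -7);  v_rel = (2, -4),  |v_rel|² = 20
v_rel×d = (2)·(-7) − (-4)·(-16) = -78
since m = R²·20 − (-78)²:  R² = (6084 + -3664) / 20 = 121
R = √121 = 11  ⇒  r_B = 11 − 3 = 8

rB=8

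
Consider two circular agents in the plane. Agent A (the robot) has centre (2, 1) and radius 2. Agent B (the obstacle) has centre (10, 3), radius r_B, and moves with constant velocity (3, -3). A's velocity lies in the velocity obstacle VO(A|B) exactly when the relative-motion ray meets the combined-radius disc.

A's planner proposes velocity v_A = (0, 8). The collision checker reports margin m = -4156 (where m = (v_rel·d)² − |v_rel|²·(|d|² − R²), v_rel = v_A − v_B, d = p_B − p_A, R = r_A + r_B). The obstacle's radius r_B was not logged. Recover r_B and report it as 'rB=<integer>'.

m = -4156
d = (8, 2);  v_rel = (-3, 11),  |v_rel|² = 130
v_rel×d = (-3)·(2) − (11)·(8) = -94
since m = R²·130 − (-94)²:  R² = (8836 + -4156) / 130 = 36
R = √36 = 6  ⇒  r_B = 6 − 2 = 4

rB=4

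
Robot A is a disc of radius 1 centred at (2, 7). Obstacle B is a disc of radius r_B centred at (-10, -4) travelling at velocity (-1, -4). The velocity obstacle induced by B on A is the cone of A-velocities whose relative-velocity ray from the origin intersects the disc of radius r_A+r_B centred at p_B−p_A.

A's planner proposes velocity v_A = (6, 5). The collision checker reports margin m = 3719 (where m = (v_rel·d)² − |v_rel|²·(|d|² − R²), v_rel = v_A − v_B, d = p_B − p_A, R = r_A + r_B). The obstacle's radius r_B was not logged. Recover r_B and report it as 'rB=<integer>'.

m = 3719
d = (-12, -11);  v_rel = (7, 9),  |v_rel|² = 130
v_rel×d = (7)·(-11) − (9)·(-12) = 31
since m = R²·130 − 31²:  R² = (961 + 3719) / 130 = 36
R = √36 = 6  ⇒  r_B = 6 − 1 = 5

rB=5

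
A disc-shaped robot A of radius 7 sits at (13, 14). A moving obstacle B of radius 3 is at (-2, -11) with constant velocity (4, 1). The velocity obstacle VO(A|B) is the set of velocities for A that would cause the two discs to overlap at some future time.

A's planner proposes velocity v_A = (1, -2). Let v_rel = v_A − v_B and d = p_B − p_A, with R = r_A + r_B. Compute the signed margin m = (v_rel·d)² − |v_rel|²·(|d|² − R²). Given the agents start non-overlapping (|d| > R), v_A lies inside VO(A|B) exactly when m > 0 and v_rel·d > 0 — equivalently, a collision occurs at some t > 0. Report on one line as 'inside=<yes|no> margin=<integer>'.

d = (-15, -25),  |d|² = 850;  R = 7+3 = 10,  c = 850−10² = 750
v_rel = (-3, -3),  |v_rel|² = 18;  v_rel·d = (-3)·(-15) + (-3)·(-25) = 120
18·t² − 240·t + 750 = 0  ⇒  m = 120² − 18·750 = 900
m = 900 > 0,  v_rel·d = 120 > 0  ⇒  inside

inside=yes margin=900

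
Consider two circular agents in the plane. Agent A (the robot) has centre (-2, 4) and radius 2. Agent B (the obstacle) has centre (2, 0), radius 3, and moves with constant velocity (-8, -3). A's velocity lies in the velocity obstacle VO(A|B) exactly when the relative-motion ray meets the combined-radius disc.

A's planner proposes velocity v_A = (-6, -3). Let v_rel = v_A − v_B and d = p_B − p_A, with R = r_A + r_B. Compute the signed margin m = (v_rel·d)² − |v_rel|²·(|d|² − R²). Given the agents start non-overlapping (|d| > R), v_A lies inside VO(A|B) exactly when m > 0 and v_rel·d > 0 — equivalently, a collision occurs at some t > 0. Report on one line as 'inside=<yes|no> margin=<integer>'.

d = (4, -4),  |d|² = 32;  R = 2+3 = 5,  c = 32−5² = 7
v_rel = (2, 0),  |v_rel|² = 4;  v_rel·d = (2)·(4) + (0)·(-4) = 8
4·t² − 16·t + 7 = 0  ⇒  m = 8² − 4·7 = 36
m = 36 > 0,  v_rel·d = 8 > 0  ⇒  inside

inside=yes margin=36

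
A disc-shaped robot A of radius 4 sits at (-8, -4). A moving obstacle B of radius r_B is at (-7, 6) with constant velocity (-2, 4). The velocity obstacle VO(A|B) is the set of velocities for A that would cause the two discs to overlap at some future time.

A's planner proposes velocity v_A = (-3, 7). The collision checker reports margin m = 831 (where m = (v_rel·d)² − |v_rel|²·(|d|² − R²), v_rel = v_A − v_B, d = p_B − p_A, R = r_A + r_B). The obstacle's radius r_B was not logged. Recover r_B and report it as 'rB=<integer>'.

m = 831
d = (1, 10);  v_rel = (-1, 3),  |v_rel|² = 10
v_rel×d = (-1)·(10) − (3)·(1) = -13
since m = R²·10 − (-13)²:  R² = (169 + 831) / 10 = 100
R = √100 = 10  ⇒  r_B = 10 − 4 = 6

rB=6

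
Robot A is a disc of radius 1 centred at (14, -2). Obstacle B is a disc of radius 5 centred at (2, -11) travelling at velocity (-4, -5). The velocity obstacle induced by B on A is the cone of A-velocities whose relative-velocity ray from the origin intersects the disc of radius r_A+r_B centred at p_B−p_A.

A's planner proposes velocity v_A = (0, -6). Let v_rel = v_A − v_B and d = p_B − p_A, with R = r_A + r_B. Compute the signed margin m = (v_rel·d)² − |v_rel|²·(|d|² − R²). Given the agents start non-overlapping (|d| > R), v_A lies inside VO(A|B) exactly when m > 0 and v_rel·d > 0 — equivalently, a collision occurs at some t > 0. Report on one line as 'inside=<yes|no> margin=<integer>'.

d = (-12, -9),  |d|² = 225;  R = 1+5 = 6,  c = 225−6² = 189
v_rel = (4, -1),  |v_rel|² = 17;  v_rel·d = (4)·(-12) + (-1)·(-9) = -39
17·t² + 78·t + 189 = 0  ⇒  m = (-39)² − 17·189 = -1692
m = -1692 < 0,  v_rel·d = -39 < 0  ⇒  outside

inside=no margin=-1692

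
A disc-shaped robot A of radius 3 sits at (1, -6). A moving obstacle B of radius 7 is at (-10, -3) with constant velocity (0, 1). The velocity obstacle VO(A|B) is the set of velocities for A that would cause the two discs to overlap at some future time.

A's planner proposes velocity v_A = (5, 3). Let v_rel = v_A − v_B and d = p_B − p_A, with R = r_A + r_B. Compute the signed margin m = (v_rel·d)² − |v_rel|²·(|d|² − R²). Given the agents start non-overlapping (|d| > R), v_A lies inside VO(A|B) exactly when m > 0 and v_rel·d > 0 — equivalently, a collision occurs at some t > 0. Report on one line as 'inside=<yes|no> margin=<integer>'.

d = (-11, 3),  |d|² = 130;  R = 3+7 = 10,  c = 130−10² = 30
v_rel = (5, 2),  |v_rel|² = 29;  v_rel·d = (5)·(-11) + (2)·(3) = -49
29·t² + 98·t + 30 = 0  ⇒  m = (-49)² − 29·30 = 1531
m = 1531 > 0,  v_rel·d = -49 < 0  ⇒  outside

inside=no margin=1531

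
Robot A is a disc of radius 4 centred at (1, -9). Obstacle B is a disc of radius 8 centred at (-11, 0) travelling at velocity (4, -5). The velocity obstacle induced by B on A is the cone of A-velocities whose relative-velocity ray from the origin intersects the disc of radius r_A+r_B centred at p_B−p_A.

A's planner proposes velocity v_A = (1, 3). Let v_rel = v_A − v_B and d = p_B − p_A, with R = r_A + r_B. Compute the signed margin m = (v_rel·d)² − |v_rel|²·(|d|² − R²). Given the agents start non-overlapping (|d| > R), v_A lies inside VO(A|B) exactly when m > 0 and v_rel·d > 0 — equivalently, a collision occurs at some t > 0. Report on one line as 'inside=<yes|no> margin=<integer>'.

d = (-12, 9),  |d|² = 225;  R = 4+8 = 12,  c = 225−12² = 81
v_rel = (-3, 8),  |v_rel|² = 73;  v_rel·d = (-3)·(-12) + (8)·(9) = 108
73·t² − 216·t + 81 = 0  ⇒  m = 108² − 73·81 = 5751
m = 5751 > 0,  v_rel·d = 108 > 0  ⇒  inside

inside=yes margin=5751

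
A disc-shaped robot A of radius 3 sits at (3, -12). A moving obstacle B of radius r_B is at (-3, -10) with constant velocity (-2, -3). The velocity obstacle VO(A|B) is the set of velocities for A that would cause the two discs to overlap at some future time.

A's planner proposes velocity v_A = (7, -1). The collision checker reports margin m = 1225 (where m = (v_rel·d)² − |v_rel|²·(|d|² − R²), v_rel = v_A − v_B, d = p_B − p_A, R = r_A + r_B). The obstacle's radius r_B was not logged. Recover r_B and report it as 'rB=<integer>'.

m = 1225
d = (-6, 2);  v_rel = (9, 2),  |v_rel|² = 85
v_rel×d = (9)·(2) − (2)·(-6) = 30
since m = R²·85 − 30²:  R² = (900 + 1225) / 85 = 25
R = √25 = 5  ⇒  r_B = 5 − 3 = 2

rB=2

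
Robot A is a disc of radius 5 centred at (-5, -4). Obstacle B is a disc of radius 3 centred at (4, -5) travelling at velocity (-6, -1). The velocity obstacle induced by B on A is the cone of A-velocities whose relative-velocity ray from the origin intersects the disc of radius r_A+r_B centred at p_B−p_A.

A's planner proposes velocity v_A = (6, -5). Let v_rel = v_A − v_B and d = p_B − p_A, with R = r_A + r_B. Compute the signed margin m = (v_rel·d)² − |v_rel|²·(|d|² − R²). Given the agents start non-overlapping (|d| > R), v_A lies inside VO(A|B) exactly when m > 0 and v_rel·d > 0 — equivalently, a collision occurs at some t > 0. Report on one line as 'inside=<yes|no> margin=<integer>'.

d = (9, -1),  |d|² = 82;  R = 5+3 = 8,  c = 82−8² = 18
v_rel = (12, -4),  |v_rel|² = 160;  v_rel·d = (12)·(9) + (-4)·(-1) = 112
160·t² − 224·t + 18 = 0  ⇒  m = 112² − 160·18 = 9664
m = 9664 > 0,  v_rel·d = 112 > 0  ⇒  inside

inside=yes margin=9664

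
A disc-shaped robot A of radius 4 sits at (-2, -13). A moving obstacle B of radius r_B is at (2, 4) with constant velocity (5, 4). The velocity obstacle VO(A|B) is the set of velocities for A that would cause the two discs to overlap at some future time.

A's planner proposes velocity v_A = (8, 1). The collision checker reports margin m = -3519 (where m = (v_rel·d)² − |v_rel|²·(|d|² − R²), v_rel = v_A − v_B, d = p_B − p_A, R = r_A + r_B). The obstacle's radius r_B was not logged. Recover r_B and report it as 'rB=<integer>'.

m = -3519
d = (4, 17);  v_rel = (3, -3),  |v_rel|² = 18
v_rel×d = (3)·(17) − (-3)·(4) = 63
since m = R²·18 − 63²:  R² = (3969 + -3519) / 18 = 25
R = √25 = 5  ⇒  r_B = 5 − 4 = 1

rB=1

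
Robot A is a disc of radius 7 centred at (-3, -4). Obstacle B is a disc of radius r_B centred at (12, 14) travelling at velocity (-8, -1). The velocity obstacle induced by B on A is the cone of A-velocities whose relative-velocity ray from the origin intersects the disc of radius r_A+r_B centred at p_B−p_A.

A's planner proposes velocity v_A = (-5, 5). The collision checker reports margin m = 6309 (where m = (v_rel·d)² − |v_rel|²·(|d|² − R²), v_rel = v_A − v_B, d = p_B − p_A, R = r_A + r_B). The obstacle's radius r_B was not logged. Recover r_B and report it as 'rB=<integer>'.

m = 6309
d = (15, 18);  v_rel = (3, 6),  |v_rel|² = 45
v_rel×d = (3)·(18) − (6)·(15) = -36
since m = R²·45 − (-36)²:  R² = (1296 + 6309) / 45 = 169
R = √169 = 13  ⇒  r_B = 13 − 7 = 6

rB=6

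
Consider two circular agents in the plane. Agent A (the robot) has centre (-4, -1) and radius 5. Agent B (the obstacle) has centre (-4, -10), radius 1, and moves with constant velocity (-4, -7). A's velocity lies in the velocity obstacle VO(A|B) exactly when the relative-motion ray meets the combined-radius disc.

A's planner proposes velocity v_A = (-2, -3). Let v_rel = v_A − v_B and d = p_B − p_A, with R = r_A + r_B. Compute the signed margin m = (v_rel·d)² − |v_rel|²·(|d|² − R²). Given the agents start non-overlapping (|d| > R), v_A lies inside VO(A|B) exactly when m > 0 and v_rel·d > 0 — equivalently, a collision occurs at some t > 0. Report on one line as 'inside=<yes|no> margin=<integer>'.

d = (0, -9),  |d|² = 81;  R = 5+1 = 6,  c = 81−6² = 45
v_rel = (2, 4),  |v_rel|² = 20;  v_rel·d = (2)·(0) + (4)·(-9) = -36
20·t² + 72·t + 45 = 0  ⇒  m = (-36)² − 20·45 = 396
m = 396 > 0,  v_rel·d = -36 < 0  ⇒  outside

inside=no margin=396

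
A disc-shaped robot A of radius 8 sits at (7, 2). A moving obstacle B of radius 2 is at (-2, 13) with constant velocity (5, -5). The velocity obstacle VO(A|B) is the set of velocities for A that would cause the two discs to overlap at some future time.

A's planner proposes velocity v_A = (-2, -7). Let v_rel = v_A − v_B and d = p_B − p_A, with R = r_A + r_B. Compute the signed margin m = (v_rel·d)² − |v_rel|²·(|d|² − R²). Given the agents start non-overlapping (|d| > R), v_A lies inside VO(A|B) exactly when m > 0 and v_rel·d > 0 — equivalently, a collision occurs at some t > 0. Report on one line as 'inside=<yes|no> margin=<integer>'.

d = (-9, 11),  |d|² = 202;  R = 8+2 = 10,  c = 202−10² = 102
v_rel = (-7, -2),  |v_rel|² = 53;  v_rel·d = (-7)·(-9) + (-2)·(11) = 41
53·t² − 82·t + 102 = 0  ⇒  m = 41² − 53·102 = -3725
m = -3725 < 0,  v_rel·d = 41 > 0  ⇒  outside

inside=no margin=-3725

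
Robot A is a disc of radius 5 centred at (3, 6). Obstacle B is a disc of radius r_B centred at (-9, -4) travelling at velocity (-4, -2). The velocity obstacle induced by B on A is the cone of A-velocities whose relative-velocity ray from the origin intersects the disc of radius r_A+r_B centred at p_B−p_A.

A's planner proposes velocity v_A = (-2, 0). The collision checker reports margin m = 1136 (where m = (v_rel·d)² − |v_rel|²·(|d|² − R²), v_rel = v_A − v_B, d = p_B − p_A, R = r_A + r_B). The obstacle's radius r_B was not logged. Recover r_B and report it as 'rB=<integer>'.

m = 1136
d = (-12, -10);  v_rel = (2, 2),  |v_rel|² = 8
v_rel×d = (2)·(-10) − (2)·(-12) = 4
since m = R²·8 − 4²:  R² = (16 + 1136) / 8 = 144
R = √144 = 12  ⇒  r_B = 12 − 5 = 7

rB=7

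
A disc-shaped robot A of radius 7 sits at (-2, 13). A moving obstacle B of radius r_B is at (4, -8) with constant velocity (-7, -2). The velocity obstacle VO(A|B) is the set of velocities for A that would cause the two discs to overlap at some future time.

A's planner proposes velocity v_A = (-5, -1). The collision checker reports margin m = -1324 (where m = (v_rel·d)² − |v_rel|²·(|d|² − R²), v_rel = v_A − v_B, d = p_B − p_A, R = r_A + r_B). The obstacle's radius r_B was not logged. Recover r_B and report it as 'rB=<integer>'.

m = -1324
d = (6, -21);  v_rel = (2, 1),  |v_rel|² = 5
v_rel×d = (2)·(-21) − (1)·(6) = -48
since m = R²·5 − (-48)²:  R² = (2304 + -1324) / 5 = 196
R = √196 = 14  ⇒  r_B = 14 − 7 = 7

rB=7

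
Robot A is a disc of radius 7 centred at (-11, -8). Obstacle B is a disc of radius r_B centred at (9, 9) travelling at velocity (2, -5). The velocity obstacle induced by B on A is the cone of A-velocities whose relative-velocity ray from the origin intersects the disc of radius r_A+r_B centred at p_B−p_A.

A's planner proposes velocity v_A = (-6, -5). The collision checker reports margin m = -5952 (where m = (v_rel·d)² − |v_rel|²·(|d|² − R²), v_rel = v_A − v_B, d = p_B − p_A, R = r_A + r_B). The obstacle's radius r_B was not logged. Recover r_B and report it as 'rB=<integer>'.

m = -5952
d = (20, 17);  v_rel = (-8, 0),  |v_rel|² = 64
v_rel×d = (-8)·(17) − (0)·(20) = -136
since m = R²·64 − (-136)²:  R² = (18496 + -5952) / 64 = 196
R = √196 = 14  ⇒  r_B = 14 − 7 = 7

rB=7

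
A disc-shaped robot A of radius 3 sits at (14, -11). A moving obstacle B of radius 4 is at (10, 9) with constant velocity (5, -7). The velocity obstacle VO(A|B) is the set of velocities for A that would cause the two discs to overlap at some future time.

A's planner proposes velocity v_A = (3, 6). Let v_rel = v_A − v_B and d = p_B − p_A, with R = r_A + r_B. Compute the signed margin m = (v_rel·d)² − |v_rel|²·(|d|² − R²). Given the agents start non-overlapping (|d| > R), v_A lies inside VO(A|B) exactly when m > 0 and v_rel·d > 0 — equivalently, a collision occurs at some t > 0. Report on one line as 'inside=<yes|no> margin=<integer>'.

d = (-4, 20),  |d|² = 416;  R = 3+4 = 7,  c = 416−7² = 367
v_rel = (-2, 13),  |v_rel|² = 173;  v_rel·d = (-2)·(-4) + (13)·(20) = 268
173·t² − 536·t + 367 = 0  ⇒  m = 268² − 173·367 = 8333
m = 8333 > 0,  v_rel·d = 268 > 0  ⇒  inside

inside=yes margin=8333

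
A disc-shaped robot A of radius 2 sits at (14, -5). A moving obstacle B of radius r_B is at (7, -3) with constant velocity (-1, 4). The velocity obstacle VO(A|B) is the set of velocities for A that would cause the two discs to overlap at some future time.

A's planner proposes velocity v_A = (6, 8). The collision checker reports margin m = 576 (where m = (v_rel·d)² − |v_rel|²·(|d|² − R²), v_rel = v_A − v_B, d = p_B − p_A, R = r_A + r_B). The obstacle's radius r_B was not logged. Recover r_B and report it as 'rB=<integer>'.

m = 576
d = (-7, 2);  v_rel = (7, 4),  |v_rel|² = 65
v_rel×d = (7)·(2) − (4)·(-7) = 42
since m = R²·65 − 42²:  R² = (1764 + 576) / 65 = 36
R = √36 = 6  ⇒  r_B = 6 − 2 = 4

rB=4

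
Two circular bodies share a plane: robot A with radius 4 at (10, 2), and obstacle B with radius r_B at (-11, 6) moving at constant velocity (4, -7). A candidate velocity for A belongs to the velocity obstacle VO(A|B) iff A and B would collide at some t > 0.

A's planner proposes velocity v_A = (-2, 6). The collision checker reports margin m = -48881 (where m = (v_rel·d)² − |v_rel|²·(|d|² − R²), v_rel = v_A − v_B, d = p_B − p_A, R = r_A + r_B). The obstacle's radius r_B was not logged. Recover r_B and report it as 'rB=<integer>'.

m = -48881
d = (-21, 4);  v_rel = (-6, 13),  |v_rel|² = 205
v_rel×d = (-6)·(4) − (13)·(-21) = 249
since m = R²·205 − 249²:  R² = (62001 + -48881) / 205 = 64
R = √64 = 8  ⇒  r_B = 8 − 4 = 4

rB=4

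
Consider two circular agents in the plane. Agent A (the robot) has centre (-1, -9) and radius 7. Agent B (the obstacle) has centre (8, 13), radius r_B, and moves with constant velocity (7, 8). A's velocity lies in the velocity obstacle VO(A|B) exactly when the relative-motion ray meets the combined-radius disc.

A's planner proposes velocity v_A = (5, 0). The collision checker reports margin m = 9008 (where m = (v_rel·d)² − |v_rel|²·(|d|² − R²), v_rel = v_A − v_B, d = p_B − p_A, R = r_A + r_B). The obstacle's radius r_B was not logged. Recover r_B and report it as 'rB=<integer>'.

m = 9008
d = (9, 22);  v_rel = (-2, -8),  |v_rel|² = 68
v_rel×d = (-2)·(22) − (-8)·(9) = 28
since m = R²·68 − 28²:  R² = (784 + 9008) / 68 = 144
R = √144 = 12  ⇒  r_B = 12 − 7 = 5

rB=5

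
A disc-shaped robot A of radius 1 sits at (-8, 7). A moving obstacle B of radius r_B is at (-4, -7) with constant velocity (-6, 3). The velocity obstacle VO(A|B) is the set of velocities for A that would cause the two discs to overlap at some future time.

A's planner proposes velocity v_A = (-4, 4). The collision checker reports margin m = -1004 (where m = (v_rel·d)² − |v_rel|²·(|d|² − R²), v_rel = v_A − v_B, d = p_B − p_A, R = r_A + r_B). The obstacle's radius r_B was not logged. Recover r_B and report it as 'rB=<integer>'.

m = -1004
d = (4, -14);  v_rel = (2, 1),  |v_rel|² = 5
v_rel×d = (2)·(-14) − (1)·(4) = -32
since m = R²·5 − (-32)²:  R² = (1024 + -1004) / 5 = 4
R = √4 = 2  ⇒  r_B = 2 − 1 = 1

rB=1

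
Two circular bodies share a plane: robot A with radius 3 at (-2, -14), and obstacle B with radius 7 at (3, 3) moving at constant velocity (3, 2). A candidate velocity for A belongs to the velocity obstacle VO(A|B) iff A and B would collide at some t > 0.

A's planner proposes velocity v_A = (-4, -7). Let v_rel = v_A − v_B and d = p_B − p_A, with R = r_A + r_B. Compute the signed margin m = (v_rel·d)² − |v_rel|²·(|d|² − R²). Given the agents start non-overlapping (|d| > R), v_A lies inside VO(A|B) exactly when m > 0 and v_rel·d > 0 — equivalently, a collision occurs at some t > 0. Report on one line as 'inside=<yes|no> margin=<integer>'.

d = (5, 17),  |d|² = 314;  R = 3+7 = 10,  c = 314−10² = 214
v_rel = (-7, -9),  |v_rel|² = 130;  v_rel·d = (-7)·(5) + (-9)·(17) = -188
130·t² + 376·t + 214 = 0  ⇒  m = (-188)² − 130·214 = 7524
m = 7524 > 0,  v_rel·d = -188 < 0  ⇒  outside

inside=no margin=7524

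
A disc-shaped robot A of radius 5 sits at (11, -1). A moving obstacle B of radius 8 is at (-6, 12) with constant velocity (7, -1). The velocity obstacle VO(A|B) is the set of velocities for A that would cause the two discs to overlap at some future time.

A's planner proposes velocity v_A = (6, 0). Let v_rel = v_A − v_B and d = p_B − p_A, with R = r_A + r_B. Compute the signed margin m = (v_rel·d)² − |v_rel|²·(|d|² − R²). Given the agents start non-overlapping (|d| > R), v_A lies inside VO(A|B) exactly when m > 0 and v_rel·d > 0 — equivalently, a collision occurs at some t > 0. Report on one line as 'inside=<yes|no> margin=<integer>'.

d = (-17, 13),  |d|² = 458;  R = 5+8 = 13,  c = 458−13² = 289
v_rel = (-1, 1),  |v_rel|² = 2;  v_rel·d = (-1)·(-17) + (1)·(13) = 30
2·t² − 60·t + 289 = 0  ⇒  m = 30² − 2·289 = 322
m = 322 > 0,  v_rel·d = 30 > 0  ⇒  inside

inside=yes margin=322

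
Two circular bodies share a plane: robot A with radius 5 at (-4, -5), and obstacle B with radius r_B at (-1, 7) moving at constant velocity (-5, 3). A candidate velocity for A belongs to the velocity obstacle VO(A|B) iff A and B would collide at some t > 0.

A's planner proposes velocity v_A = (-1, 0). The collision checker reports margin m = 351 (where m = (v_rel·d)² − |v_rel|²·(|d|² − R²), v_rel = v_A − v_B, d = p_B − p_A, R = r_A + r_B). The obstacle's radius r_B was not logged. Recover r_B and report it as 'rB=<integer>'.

m = 351
d = (3, 12);  v_rel = (4, -3),  |v_rel|² = 25
v_rel×d = (4)·(12) − (-3)·(3) = 57
since m = R²·25 − 57²:  R² = (3249 + 351) / 25 = 144
R = √144 = 12  ⇒  r_B = 12 − 5 = 7

rB=7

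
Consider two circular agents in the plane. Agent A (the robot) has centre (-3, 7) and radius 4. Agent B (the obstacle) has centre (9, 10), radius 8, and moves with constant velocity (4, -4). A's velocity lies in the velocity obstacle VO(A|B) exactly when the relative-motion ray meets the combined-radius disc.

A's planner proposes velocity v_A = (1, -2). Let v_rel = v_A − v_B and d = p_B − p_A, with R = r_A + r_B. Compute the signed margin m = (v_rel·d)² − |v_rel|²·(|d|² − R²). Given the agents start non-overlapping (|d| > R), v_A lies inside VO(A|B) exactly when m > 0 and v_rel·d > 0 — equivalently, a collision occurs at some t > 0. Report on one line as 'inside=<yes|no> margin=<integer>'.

d = (12, 3),  |d|² = 153;  R = 4+8 = 12,  c = 153−12² = 9
v_rel = (-3, 2),  |v_rel|² = 13;  v_rel·d = (-3)·(12) + (2)·(3) = -30
13·t² + 60·t + 9 = 0  ⇒  m = (-30)² − 13·9 = 783
m = 783 > 0,  v_rel·d = -30 < 0  ⇒  outside

inside=no margin=783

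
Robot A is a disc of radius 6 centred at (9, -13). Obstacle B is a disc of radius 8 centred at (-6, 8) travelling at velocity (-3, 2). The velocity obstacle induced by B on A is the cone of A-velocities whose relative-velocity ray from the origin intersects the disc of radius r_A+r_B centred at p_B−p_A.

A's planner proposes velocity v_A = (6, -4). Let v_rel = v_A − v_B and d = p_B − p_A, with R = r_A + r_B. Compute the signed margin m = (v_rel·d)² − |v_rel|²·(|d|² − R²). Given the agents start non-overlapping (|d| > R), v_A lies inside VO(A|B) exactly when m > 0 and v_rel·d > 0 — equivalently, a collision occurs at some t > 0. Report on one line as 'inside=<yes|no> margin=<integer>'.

d = (-15, 21),  |d|² = 666;  R = 6+8 = 14,  c = 666−14² = 470
v_rel = (9, -6),  |v_rel|² = 117;  v_rel·d = (9)·(-15) + (-6)·(21) = -261
117·t² + 522·t + 470 = 0  ⇒  m = (-261)² − 117·470 = 13131
m = 13131 > 0,  v_rel·d = -261 < 0  ⇒  outside

inside=no margin=13131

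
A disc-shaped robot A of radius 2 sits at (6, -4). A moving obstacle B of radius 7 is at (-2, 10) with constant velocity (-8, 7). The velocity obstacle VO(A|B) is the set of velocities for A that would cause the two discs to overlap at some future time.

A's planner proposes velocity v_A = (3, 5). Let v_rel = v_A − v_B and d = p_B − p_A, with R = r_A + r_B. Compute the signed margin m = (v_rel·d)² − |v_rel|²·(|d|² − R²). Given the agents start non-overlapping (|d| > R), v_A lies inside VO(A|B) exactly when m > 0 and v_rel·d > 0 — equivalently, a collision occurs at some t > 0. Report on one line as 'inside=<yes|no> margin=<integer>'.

d = (-8, 14),  |d|² = 260;  R = 2+7 = 9,  c = 260−9² = 179
v_rel = (11, -2),  |v_rel|² = 125;  v_rel·d = (11)·(-8) + (-2)·(14) = -116
125·t² + 232·t + 179 = 0  ⇒  m = (-116)² − 125·179 = -8919
m = -8919 < 0,  v_rel·d = -116 < 0  ⇒  outside

inside=no margin=-8919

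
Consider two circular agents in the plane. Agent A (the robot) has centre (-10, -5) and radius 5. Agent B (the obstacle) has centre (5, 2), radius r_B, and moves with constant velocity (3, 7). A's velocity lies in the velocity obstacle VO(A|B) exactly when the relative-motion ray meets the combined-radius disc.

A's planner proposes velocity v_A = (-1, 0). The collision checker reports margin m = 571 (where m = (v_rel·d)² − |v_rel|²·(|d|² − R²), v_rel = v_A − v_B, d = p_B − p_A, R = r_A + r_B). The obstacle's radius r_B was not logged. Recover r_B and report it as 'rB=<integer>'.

m = 571
d = (15, 7);  v_rel = (-4, -7),  |v_rel|² = 65
v_rel×d = (-4)·(7) − (-7)·(15) = 77
since m = R²·65 − 77²:  R² = (5929 + 571) / 65 = 100
R = √100 = 10  ⇒  r_B = 10 − 5 = 5

rB=5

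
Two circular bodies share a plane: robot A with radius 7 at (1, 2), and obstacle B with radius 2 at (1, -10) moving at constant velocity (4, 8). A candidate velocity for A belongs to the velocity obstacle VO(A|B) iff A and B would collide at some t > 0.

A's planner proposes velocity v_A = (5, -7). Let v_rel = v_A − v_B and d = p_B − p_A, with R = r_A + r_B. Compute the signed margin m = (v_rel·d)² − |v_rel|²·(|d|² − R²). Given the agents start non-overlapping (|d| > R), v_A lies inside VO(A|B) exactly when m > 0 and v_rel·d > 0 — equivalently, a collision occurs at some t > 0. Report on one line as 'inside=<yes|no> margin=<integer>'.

d = (0, -12),  |d|² = 144;  R = 7+2 = 9,  c = 144−9² = 63
v_rel = (1, -15),  |v_rel|² = 226;  v_rel·d = (1)·(0) + (-15)·(-12) = 180
226·t² − 360·t + 63 = 0  ⇒  m = 180² − 226·63 = 18162
m = 18162 > 0,  v_rel·d = 180 > 0  ⇒  inside

inside=yes margin=18162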